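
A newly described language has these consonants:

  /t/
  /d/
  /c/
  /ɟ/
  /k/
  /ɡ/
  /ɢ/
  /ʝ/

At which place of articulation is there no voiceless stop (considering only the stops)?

uvular

place of articulation  voiceless  voiced  
alveolar          t         d       
palatal           c         ɟ       
velar             k         ɡ       
uvular            —         ɢ       
Every place of articulation has a voiceless member except uvular, where /q/ would be expected.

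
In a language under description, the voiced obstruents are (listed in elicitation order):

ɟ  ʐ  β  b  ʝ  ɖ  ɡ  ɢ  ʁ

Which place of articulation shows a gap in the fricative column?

bilabial: stop /b/, fricative /β/.
retroflex: stop /ɖ/, fricative /ʐ/.
palatal: stop /ɟ/, fricative /ʝ/.
velar: stop /ɡ/, fricative —.
uvular: stop /ɢ/, fricative /ʁ/.
Every place of articulation has a fricative member except velar, where /ɣ/ would be expected.

velar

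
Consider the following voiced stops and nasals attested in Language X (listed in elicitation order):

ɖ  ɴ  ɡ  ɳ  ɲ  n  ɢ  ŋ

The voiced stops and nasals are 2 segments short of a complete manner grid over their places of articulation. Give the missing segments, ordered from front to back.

/d/, /ɟ/

place of articulation  oral stop  nasal   
alveolar          —         n       
retroflex         ɖ         ɳ       
palatal           —         ɲ       
velar             ɡ         ŋ       
uvular            ɢ         ɴ       
Gaps, from front to back: alveolar lacks oral stop (/d/); palatal lacks oral stop (/ɟ/).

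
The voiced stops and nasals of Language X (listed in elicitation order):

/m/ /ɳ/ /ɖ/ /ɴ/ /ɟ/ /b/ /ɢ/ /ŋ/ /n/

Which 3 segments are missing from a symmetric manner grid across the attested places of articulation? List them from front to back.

/d/, /ɲ/, /ɡ/

Oral stop: /b/ (bilabial), /ɖ/ (retroflex), /ɟ/ (palatal), /ɢ/ (uvular).
Nasal: /m/ (bilabial), /n/ (alveolar), /ɳ/ (retroflex), /ŋ/ (velar), /ɴ/ (uvular).
Gaps, from front to back: alveolar lacks oral stop (/d/); palatal lacks nasal (/ɲ/); velar lacks oral stop (/ɡ/).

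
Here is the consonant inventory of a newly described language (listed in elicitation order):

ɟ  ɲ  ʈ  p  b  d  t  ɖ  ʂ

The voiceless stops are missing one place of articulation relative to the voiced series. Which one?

palatal

bilabial: voiceless /p/, voiced /b/.
alveolar: voiceless /t/, voiced /d/.
retroflex: voiceless /ʈ/, voiced /ɖ/.
palatal: voiceless —, voiced /ɟ/.
Every place of articulation has a voiceless member except palatal, where /c/ would be expected.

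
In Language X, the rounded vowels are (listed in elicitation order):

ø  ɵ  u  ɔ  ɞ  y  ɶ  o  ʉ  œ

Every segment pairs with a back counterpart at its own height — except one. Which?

/ɶ/

High: /y/ ~ /ʉ/ ~ /u/
High-mid: /ø/ ~ /ɵ/ ~ /o/
Low-mid: /œ/ ~ /ɞ/ ~ /ɔ/
Low: only /ɶ/ (front); no back partner.
So /ɶ/ is the unpaired segment.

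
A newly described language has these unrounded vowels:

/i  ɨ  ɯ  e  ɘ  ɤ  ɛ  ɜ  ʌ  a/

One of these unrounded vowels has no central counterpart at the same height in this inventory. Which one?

High: /i/ ~ /ɨ/ ~ /ɯ/
High-mid: /e/ ~ /ɘ/ ~ /ɤ/
Low-mid: /ɛ/ ~ /ɜ/ ~ /ʌ/
Low: only /a/ (front); no central partner.
So /a/ is the unpaired segment.

/a/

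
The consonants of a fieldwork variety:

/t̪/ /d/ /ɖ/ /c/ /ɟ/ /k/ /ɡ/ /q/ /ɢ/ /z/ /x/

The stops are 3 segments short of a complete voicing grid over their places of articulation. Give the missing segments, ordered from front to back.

place of articulation  voiceless  voiced  
dental            t̪        —       
alveolar          —         d       
retroflex         —         ɖ       
palatal           c         ɟ       
velar             k         ɡ       
uvular            q         ɢ       
Gaps, from front to back: dental lacks voiced (/d̪/); alveolar lacks voiceless (/t/); retroflex lacks voiceless (/ʈ/).

/d̪/, /t/, /ʈ/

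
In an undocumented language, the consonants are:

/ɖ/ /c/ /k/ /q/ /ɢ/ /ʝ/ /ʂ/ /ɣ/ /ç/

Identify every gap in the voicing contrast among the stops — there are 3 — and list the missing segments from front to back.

place of articulation  voiceless  voiced  
retroflex         —         ɖ       
palatal           c         —       
velar             k         —       
uvular            q         ɢ       
Gaps, from front to back: retroflex lacks voiceless (/ʈ/); palatal lacks voiced (/ɟ/); velar lacks voiced (/ɡ/).

/ʈ/, /ɟ/, /ɡ/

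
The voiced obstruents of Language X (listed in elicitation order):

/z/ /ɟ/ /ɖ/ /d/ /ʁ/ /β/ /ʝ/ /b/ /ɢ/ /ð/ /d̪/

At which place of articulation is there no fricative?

bilabial: stop /b/, fricative /β/.
dental: stop /d̪/, fricative /ð/.
alveolar: stop /d/, fricative /z/.
retroflex: stop /ɖ/, fricative —.
palatal: stop /ɟ/, fricative /ʝ/.
uvular: stop /ɢ/, fricative /ʁ/.
Every place of articulation has a fricative member except retroflex, where /ʐ/ would be expected.

retroflex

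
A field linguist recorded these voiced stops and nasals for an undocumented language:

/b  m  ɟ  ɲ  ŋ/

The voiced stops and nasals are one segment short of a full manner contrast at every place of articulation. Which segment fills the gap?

/ɡ/

place of articulation  oral stop  nasal   
bilabial          b         m       
palatal           ɟ         ɲ       
velar             —         ŋ       
The velar row has no oral stop member, so the gap is the velar oral stop /ɡ/.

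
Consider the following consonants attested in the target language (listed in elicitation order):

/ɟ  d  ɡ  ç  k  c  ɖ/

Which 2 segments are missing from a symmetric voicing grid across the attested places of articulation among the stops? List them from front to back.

place of articulation  voiceless  voiced  
alveolar          —         d       
retroflex         —         ɖ       
palatal           c         ɟ       
velar             k         ɡ       
Gaps, from front to back: alveolar lacks voiceless (/t/); retroflex lacks voiceless (/ʈ/).

/t/, /ʈ/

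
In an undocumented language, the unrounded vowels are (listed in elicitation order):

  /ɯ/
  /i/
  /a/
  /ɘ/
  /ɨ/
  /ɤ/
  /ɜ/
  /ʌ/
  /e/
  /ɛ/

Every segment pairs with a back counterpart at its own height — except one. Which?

/a/

High: /i/ ~ /ɨ/ ~ /ɯ/
High-mid: /e/ ~ /ɘ/ ~ /ɤ/
Low-mid: /ɛ/ ~ /ɜ/ ~ /ʌ/
Low: only /a/ (front); no back partner.
So /a/ is the unpaired segment.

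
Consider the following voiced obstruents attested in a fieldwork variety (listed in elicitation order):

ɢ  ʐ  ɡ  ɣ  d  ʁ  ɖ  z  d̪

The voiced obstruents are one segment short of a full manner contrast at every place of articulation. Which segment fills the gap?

/ð/

place of articulation  stop      fricative
dental            d̪        —       
alveolar          d         z       
retroflex         ɖ         ʐ       
velar             ɡ         ɣ       
uvular            ɢ         ʁ       
The dental row has no fricative member, so the gap is the dental fricative /ð/.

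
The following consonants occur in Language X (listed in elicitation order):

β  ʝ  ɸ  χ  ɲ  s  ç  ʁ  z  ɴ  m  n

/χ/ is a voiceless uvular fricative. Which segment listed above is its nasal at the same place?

/ɴ/

The nasal at the same place is an uvular nasal — in this inventory, /ɴ/.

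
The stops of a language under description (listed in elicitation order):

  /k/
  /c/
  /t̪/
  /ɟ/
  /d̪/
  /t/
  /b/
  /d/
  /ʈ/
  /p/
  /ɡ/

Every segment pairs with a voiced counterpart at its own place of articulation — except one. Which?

/ʈ/

Bilabial: /p/ ~ /b/
Dental: /t̪/ ~ /d̪/
Alveolar: /t/ ~ /d/
Palatal: /c/ ~ /ɟ/
Velar: /k/ ~ /ɡ/
Retroflex: only /ʈ/ (voiceless); no voiced partner.
So /ʈ/ is the unpaired segment.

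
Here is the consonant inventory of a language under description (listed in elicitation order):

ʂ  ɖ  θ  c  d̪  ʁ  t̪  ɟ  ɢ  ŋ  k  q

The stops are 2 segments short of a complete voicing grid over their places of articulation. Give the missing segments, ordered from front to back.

dental: voiceless /t̪/, voiced /d̪/.
retroflex: voiceless —, voiced /ɖ/.
palatal: voiceless /c/, voiced /ɟ/.
velar: voiceless /k/, voiced —.
uvular: voiceless /q/, voiced /ɢ/.
Gaps, from front to back: retroflex lacks voiceless (/ʈ/); velar lacks voiced (/ɡ/).

/ʈ/, /ɡ/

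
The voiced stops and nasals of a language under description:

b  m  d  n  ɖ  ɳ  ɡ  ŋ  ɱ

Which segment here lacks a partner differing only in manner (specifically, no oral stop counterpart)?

Bilabial: /b/ ~ /m/
Alveolar: /d/ ~ /n/
Retroflex: /ɖ/ ~ /ɳ/
Velar: /ɡ/ ~ /ŋ/
Labiodental: only /ɱ/ (nasal); no oral stop partner.
So /ɱ/ is the unpaired segment.

/ɱ/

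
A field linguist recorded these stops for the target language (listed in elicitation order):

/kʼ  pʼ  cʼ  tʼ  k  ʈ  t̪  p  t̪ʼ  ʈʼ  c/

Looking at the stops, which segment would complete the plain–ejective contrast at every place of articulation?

place of articulation  plain     ejective
bilabial          p         pʼ      
dental            t̪        t̪ʼ     
alveolar          —         tʼ      
retroflex         ʈ         ʈʼ      
palatal           c         cʼ      
velar             k         kʼ      
The alveolar row has no plain member, so the gap is the plain alveolar stop /t/.

/t/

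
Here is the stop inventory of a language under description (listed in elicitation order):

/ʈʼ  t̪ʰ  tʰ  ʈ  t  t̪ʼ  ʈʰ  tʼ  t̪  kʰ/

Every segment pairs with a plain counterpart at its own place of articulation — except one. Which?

/kʰ/

Dental: /t̪/ ~ /t̪ʰ/ ~ /t̪ʼ/
Alveolar: /t/ ~ /tʰ/ ~ /tʼ/
Retroflex: /ʈ/ ~ /ʈʰ/ ~ /ʈʼ/
Velar: only /kʰ/ (aspirated); no plain partner.
So /kʰ/ is the unpaired segment.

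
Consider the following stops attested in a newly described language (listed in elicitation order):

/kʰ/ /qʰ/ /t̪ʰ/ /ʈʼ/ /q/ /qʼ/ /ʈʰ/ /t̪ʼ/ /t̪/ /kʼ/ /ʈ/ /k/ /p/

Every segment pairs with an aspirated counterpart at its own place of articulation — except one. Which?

/p/

Dental: /t̪/ ~ /t̪ʰ/ ~ /t̪ʼ/
Retroflex: /ʈ/ ~ /ʈʰ/ ~ /ʈʼ/
Velar: /k/ ~ /kʰ/ ~ /kʼ/
Uvular: /q/ ~ /qʰ/ ~ /qʼ/
Bilabial: only /p/ (plain); no aspirated partner.
So /p/ is the unpaired segment.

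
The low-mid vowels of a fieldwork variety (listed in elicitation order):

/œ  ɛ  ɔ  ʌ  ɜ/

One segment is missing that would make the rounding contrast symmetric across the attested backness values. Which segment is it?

/ɞ/

Unrounded: /ɛ/ (front), /ɜ/ (central), /ʌ/ (back).
Rounded: /œ/ (front), /ɔ/ (back).
The central row has no rounded member, so the gap is the central rounded vowel /ɞ/.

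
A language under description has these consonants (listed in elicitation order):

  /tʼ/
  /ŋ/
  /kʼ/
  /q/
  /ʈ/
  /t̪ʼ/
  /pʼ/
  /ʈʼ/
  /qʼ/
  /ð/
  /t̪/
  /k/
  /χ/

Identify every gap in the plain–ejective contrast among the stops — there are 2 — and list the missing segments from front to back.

/p/, /t/

place of articulation  plain     ejective
bilabial          —         pʼ      
dental            t̪        t̪ʼ     
alveolar          —         tʼ      
retroflex         ʈ         ʈʼ      
velar             k         kʼ      
uvular            q         qʼ      
Gaps, from front to back: bilabial lacks plain (/p/); alveolar lacks plain (/t/).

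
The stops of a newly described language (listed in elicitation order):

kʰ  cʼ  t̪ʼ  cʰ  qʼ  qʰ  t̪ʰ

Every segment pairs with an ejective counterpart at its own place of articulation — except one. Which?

Dental: /t̪ʰ/ ~ /t̪ʼ/
Palatal: /cʰ/ ~ /cʼ/
Uvular: /qʰ/ ~ /qʼ/
Velar: only /kʰ/ (aspirated); no ejective partner.
So /kʰ/ is the unpaired segment.

/kʰ/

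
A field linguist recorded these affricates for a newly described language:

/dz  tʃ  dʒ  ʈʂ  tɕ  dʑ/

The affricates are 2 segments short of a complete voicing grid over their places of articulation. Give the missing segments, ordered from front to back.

Voiceless: /tʃ/ (postalveolar), /ʈʂ/ (retroflex), /tɕ/ (alveolo-palatal).
Voiced: /dz/ (alveolar), /dʒ/ (postalveolar), /dʑ/ (alveolo-palatal).
Gaps, from front to back: alveolar lacks voiceless (/ts/); retroflex lacks voiced (/ɖʐ/).

/ts/, /ɖʐ/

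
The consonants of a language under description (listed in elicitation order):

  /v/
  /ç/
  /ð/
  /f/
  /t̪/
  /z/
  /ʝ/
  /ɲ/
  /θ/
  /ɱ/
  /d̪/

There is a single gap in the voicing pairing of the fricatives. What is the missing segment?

labiodental: voiceless /f/, voiced /v/.
dental: voiceless /θ/, voiced /ð/.
alveolar: voiceless —, voiced /z/.
palatal: voiceless /ç/, voiced /ʝ/.
The alveolar row has no voiceless member, so the gap is the voiceless alveolar fricative /s/.

/s/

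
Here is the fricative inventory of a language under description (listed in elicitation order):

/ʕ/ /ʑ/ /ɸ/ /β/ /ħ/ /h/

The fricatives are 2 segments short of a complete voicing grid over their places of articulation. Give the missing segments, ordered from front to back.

bilabial: voiceless /ɸ/, voiced /β/.
alveolo-palatal: voiceless —, voiced /ʑ/.
pharyngeal: voiceless /ħ/, voiced /ʕ/.
glottal: voiceless /h/, voiced —.
Gaps, from front to back: alveolo-palatal lacks voiceless (/ɕ/); glottal lacks voiced (/ɦ/).

/ɕ/, /ɦ/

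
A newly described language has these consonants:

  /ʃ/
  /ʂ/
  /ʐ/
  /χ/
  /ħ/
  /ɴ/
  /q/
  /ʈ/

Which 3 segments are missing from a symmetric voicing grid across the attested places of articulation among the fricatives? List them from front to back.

place of articulation  voiceless  voiced  
postalveolar      ʃ         —       
retroflex         ʂ         ʐ       
uvular            χ         —       
pharyngeal        ħ         —       
Gaps, from front to back: postalveolar lacks voiced (/ʒ/); uvular lacks voiced (/ʁ/); pharyngeal lacks voiced (/ʕ/).

/ʒ/, /ʁ/, /ʕ/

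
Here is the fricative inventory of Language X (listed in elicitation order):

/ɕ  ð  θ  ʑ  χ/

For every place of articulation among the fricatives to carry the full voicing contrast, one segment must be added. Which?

dental: voiceless /θ/, voiced /ð/.
alveolo-palatal: voiceless /ɕ/, voiced /ʑ/.
uvular: voiceless /χ/, voiced —.
The uvular row has no voiced member, so the gap is the voiced uvular fricative /ʁ/.

/ʁ/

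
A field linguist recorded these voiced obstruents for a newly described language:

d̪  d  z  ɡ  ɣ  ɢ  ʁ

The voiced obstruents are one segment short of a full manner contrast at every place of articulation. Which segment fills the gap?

/ð/

dental: stop /d̪/, fricative —.
alveolar: stop /d/, fricative /z/.
velar: stop /ɡ/, fricative /ɣ/.
uvular: stop /ɢ/, fricative /ʁ/.
The dental row has no fricative member, so the gap is the dental fricative /ð/.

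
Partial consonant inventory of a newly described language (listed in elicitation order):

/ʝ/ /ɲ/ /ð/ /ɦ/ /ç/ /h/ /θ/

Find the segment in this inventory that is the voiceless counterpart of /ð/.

/θ/

/ð/ is a voiced dental fricative.
The voiceless counterpart is a voiceless dental fricative — in this inventory, /θ/.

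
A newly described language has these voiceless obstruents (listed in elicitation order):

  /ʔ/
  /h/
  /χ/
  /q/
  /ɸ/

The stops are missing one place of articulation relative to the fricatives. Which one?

place of articulation  stop      fricative
bilabial          —         ɸ       
uvular            q         χ       
glottal           ʔ         h       
Every place of articulation has a stop member except bilabial, where /p/ would be expected.

bilabial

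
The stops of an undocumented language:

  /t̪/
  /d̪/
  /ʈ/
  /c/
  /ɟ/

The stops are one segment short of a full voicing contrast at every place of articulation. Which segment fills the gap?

/ɖ/

place of articulation  voiceless  voiced  
dental            t̪        d̪      
retroflex         ʈ         —       
palatal           c         ɟ       
The retroflex row has no voiced member, so the gap is the voiced retroflex stop /ɖ/.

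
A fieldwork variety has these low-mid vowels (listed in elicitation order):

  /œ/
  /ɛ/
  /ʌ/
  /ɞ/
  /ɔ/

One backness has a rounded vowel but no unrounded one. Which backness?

Unrounded: /ɛ/ (front), /ʌ/ (back).
Rounded: /œ/ (front), /ɞ/ (central), /ɔ/ (back).
Every backness has an unrounded member except central, where /ɜ/ would be expected.

central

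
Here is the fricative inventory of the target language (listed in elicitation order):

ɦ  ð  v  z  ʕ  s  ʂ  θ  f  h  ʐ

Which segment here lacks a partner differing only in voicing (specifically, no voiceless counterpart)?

Labiodental: /f/ ~ /v/
Dental: /θ/ ~ /ð/
Alveolar: /s/ ~ /z/
Retroflex: /ʂ/ ~ /ʐ/
Glottal: /h/ ~ /ɦ/
Pharyngeal: only /ʕ/ (voiced); no voiceless partner.
So /ʕ/ is the unpaired segment.

/ʕ/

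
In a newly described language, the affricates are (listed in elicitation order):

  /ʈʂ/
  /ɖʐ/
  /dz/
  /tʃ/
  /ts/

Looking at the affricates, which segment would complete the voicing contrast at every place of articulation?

alveolar: voiceless /ts/, voiced /dz/.
postalveolar: voiceless /tʃ/, voiced —.
retroflex: voiceless /ʈʂ/, voiced /ɖʐ/.
The postalveolar row has no voiced member, so the gap is the voiced postalveolar affricate /dʒ/.

/dʒ/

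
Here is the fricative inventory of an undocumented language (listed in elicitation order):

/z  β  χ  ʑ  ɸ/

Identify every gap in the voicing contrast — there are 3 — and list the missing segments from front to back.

/s/, /ɕ/, /ʁ/

bilabial: voiceless /ɸ/, voiced /β/.
alveolar: voiceless —, voiced /z/.
alveolo-palatal: voiceless —, voiced /ʑ/.
uvular: voiceless /χ/, voiced —.
Gaps, from front to back: alveolar lacks voiceless (/s/); alveolo-palatal lacks voiceless (/ɕ/); uvular lacks voiced (/ʁ/).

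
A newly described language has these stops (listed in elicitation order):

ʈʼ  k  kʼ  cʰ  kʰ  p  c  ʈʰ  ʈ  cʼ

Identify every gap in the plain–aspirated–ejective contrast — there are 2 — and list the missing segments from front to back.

Plain: /p/ (bilabial), /ʈ/ (retroflex), /c/ (palatal), /k/ (velar).
Aspirated: /ʈʰ/ (retroflex), /cʰ/ (palatal), /kʰ/ (velar).
Ejective: /ʈʼ/ (retroflex), /cʼ/ (palatal), /kʼ/ (velar).
Gaps, from front to back: bilabial lacks aspirated (/pʰ/); bilabial lacks ejective (/pʼ/).

/pʰ/, /pʼ/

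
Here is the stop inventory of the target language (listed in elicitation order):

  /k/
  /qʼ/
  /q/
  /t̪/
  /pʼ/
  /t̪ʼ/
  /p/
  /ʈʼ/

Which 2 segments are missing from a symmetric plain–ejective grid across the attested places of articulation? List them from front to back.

place of articulation  plain     ejective
bilabial          p         pʼ      
dental            t̪        t̪ʼ     
retroflex         —         ʈʼ      
velar             k         —       
uvular            q         qʼ      
Gaps, from front to back: retroflex lacks plain (/ʈ/); velar lacks ejective (/kʼ/).

/ʈ/, /kʼ/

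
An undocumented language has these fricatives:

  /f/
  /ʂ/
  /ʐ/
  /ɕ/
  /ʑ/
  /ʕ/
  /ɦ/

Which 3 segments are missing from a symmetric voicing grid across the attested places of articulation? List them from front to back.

place of articulation  voiceless  voiced  
labiodental       f         —       
retroflex         ʂ         ʐ       
alveolo-palatal   ɕ         ʑ       
pharyngeal        —         ʕ       
glottal           —         ɦ       
Gaps, from front to back: labiodental lacks voiced (/v/); pharyngeal lacks voiceless (/ħ/); glottal lacks voiceless (/h/).

/v/, /ħ/, /h/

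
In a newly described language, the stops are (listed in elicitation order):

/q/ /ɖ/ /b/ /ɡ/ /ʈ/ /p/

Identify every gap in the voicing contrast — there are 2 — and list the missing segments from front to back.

/k/, /ɢ/

place of articulation  voiceless  voiced  
bilabial          p         b       
retroflex         ʈ         ɖ       
velar             —         ɡ       
uvular            q         —       
Gaps, from front to back: velar lacks voiceless (/k/); uvular lacks voiced (/ɢ/).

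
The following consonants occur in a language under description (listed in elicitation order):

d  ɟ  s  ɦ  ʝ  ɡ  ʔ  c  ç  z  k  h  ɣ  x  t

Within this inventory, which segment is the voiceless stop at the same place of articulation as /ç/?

/c/

/ç/ is a voiceless palatal fricative.
The voiceless stop at the same place is a voiceless palatal stop — in this inventory, /c/.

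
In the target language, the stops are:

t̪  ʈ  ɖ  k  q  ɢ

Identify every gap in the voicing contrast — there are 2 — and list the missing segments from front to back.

/d̪/, /ɡ/

Voiceless: /t̪/ (dental), /ʈ/ (retroflex), /k/ (velar), /q/ (uvular).
Voiced: /ɖ/ (retroflex), /ɢ/ (uvular).
Gaps, from front to back: dental lacks voiced (/d̪/); velar lacks voiced (/ɡ/).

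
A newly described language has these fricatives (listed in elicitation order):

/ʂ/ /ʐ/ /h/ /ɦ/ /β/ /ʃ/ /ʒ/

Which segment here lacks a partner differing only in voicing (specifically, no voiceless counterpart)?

Postalveolar: /ʃ/ ~ /ʒ/
Retroflex: /ʂ/ ~ /ʐ/
Glottal: /h/ ~ /ɦ/
Bilabial: only /β/ (voiced); no voiceless partner.
So /β/ is the unpaired segment.

/β/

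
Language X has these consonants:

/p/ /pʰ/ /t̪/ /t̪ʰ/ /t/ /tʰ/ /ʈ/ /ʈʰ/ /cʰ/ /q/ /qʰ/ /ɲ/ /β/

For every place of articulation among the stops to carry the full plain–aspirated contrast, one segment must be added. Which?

bilabial: plain /p/, aspirated /pʰ/.
dental: plain /t̪/, aspirated /t̪ʰ/.
alveolar: plain /t/, aspirated /tʰ/.
retroflex: plain /ʈ/, aspirated /ʈʰ/.
palatal: plain —, aspirated /cʰ/.
uvular: plain /q/, aspirated /qʰ/.
The palatal row has no plain member, so the gap is the plain palatal stop /c/.

/c/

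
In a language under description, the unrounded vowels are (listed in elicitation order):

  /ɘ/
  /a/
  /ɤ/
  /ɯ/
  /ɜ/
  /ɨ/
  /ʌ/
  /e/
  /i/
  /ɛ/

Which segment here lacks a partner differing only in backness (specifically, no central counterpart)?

/a/

High: /i/ ~ /ɨ/ ~ /ɯ/
High-mid: /e/ ~ /ɘ/ ~ /ɤ/
Low-mid: /ɛ/ ~ /ɜ/ ~ /ʌ/
Low: only /a/ (front); no central partner.
So /a/ is the unpaired segment.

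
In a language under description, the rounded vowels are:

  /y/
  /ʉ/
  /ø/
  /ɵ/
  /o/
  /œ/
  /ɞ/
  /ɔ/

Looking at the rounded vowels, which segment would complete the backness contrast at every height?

high: front /y/, central /ʉ/, back —.
high-mid: front /ø/, central /ɵ/, back /o/.
low-mid: front /œ/, central /ɞ/, back /ɔ/.
The high row has no back member, so the gap is the high back rounded vowel /u/.

/u/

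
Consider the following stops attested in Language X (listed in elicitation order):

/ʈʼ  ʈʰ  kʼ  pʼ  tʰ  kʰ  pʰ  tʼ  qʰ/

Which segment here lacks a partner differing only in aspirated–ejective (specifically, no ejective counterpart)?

Bilabial: /pʰ/ ~ /pʼ/
Alveolar: /tʰ/ ~ /tʼ/
Retroflex: /ʈʰ/ ~ /ʈʼ/
Velar: /kʰ/ ~ /kʼ/
Uvular: only /qʰ/ (aspirated); no ejective partner.
So /qʰ/ is the unpaired segment.

/qʰ/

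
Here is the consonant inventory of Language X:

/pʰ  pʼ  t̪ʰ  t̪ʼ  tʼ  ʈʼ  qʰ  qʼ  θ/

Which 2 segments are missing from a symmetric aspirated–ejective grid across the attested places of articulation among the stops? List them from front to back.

Aspirated: /pʰ/ (bilabial), /t̪ʰ/ (dental), /qʰ/ (uvular).
Ejective: /pʼ/ (bilabial), /t̪ʼ/ (dental), /tʼ/ (alveolar), /ʈʼ/ (retroflex), /qʼ/ (uvular).
Gaps, from front to back: alveolar lacks aspirated (/tʰ/); retroflex lacks aspirated (/ʈʰ/).

/tʰ/, /ʈʰ/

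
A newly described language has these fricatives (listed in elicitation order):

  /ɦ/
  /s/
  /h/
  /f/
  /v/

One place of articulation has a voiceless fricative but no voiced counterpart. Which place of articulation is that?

alveolar

Voiceless: /f/ (labiodental), /s/ (alveolar), /h/ (glottal).
Voiced: /v/ (labiodental), /ɦ/ (glottal).
Every place of articulation has a voiced member except alveolar, where /z/ would be expected.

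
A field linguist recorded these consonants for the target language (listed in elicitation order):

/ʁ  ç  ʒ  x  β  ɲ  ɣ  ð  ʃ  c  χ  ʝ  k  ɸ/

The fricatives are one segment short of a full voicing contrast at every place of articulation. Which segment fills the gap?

bilabial: voiceless /ɸ/, voiced /β/.
dental: voiceless —, voiced /ð/.
postalveolar: voiceless /ʃ/, voiced /ʒ/.
palatal: voiceless /ç/, voiced /ʝ/.
velar: voiceless /x/, voiced /ɣ/.
uvular: voiceless /χ/, voiced /ʁ/.
The dental row has no voiceless member, so the gap is the voiceless dental fricative /θ/.

/θ/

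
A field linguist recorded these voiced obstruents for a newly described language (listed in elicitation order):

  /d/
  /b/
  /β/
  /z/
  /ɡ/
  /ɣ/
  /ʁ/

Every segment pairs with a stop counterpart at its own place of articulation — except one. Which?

/ʁ/

Bilabial: /b/ ~ /β/
Alveolar: /d/ ~ /z/
Velar: /ɡ/ ~ /ɣ/
Uvular: only /ʁ/ (fricative); no stop partner.
So /ʁ/ is the unpaired segment.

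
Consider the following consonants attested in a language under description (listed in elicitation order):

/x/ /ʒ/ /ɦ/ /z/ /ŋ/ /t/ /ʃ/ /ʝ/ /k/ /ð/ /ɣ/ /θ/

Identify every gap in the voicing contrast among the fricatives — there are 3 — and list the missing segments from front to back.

dental: voiceless /θ/, voiced /ð/.
alveolar: voiceless —, voiced /z/.
postalveolar: voiceless /ʃ/, voiced /ʒ/.
palatal: voiceless —, voiced /ʝ/.
velar: voiceless /x/, voiced /ɣ/.
glottal: voiceless —, voiced /ɦ/.
Gaps, from front to back: alveolar lacks voiceless (/s/); palatal lacks voiceless (/ç/); glottal lacks voiceless (/h/).

/s/, /ç/, /h/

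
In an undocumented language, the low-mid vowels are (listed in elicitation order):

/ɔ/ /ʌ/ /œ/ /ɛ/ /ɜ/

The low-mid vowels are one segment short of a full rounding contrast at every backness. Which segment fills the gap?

front: unrounded /ɛ/, rounded /œ/.
central: unrounded /ɜ/, rounded —.
back: unrounded /ʌ/, rounded /ɔ/.
The central row has no rounded member, so the gap is the central rounded vowel /ɞ/.

/ɞ/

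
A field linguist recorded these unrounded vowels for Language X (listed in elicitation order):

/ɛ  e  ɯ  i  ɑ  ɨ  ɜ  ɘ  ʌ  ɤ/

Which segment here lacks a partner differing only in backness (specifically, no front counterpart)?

/ɑ/

High: /i/ ~ /ɨ/ ~ /ɯ/
High-mid: /e/ ~ /ɘ/ ~ /ɤ/
Low-mid: /ɛ/ ~ /ɜ/ ~ /ʌ/
Low: only /ɑ/ (back); no front partner.
So /ɑ/ is the unpaired segment.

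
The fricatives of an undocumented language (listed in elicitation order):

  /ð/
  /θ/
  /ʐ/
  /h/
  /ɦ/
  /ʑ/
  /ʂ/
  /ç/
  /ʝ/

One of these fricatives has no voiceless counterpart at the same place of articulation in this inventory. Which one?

/ʑ/

Dental: /θ/ ~ /ð/
Retroflex: /ʂ/ ~ /ʐ/
Palatal: /ç/ ~ /ʝ/
Glottal: /h/ ~ /ɦ/
Alveolo-palatal: only /ʑ/ (voiced); no voiceless partner.
So /ʑ/ is the unpaired segment.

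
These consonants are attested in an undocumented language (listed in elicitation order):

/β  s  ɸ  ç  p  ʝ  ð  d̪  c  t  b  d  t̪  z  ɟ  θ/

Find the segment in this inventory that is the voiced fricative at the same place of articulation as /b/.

/β/

/b/ is a voiced bilabial stop.
The voiced fricative at the same place is a voiced bilabial fricative — in this inventory, /β/.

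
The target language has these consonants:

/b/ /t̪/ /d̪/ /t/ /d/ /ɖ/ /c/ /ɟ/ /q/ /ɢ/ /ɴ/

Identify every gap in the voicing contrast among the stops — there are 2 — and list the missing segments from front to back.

/p/, /ʈ/

bilabial: voiceless —, voiced /b/.
dental: voiceless /t̪/, voiced /d̪/.
alveolar: voiceless /t/, voiced /d/.
retroflex: voiceless —, voiced /ɖ/.
palatal: voiceless /c/, voiced /ɟ/.
uvular: voiceless /q/, voiced /ɢ/.
Gaps, from front to back: bilabial lacks voiceless (/p/); retroflex lacks voiceless (/ʈ/).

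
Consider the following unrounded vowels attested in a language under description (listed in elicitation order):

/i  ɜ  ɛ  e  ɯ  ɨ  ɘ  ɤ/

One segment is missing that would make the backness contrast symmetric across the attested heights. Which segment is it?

/ʌ/

Front: /i/ (high), /e/ (high-mid), /ɛ/ (low-mid).
Central: /ɨ/ (high), /ɘ/ (high-mid), /ɜ/ (low-mid).
Back: /ɯ/ (high), /ɤ/ (high-mid).
The low-mid row has no back member, so the gap is the low-mid back unrounded vowel /ʌ/.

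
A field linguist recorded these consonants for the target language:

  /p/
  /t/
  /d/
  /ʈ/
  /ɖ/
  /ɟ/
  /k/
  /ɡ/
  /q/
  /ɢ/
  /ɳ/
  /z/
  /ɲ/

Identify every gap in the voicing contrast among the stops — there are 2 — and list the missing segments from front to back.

/b/, /c/

Voiceless: /p/ (bilabial), /t/ (alveolar), /ʈ/ (retroflex), /k/ (velar), /q/ (uvular).
Voiced: /d/ (alveolar), /ɖ/ (retroflex), /ɟ/ (palatal), /ɡ/ (velar), /ɢ/ (uvular).
Gaps, from front to back: bilabial lacks voiced (/b/); palatal lacks voiceless (/c/).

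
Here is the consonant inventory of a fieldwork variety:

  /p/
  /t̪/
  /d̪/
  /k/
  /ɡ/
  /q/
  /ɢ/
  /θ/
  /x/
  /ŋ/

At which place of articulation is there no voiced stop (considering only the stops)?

bilabial: voiceless /p/, voiced —.
dental: voiceless /t̪/, voiced /d̪/.
velar: voiceless /k/, voiced /ɡ/.
uvular: voiceless /q/, voiced /ɢ/.
Every place of articulation has a voiced member except bilabial, where /b/ would be expected.

bilabial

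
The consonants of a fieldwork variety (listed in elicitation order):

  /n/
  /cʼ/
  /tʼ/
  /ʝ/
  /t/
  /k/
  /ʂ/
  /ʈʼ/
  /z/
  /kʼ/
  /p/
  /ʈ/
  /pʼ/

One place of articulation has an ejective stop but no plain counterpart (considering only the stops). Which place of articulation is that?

palatal

place of articulation  plain     ejective
bilabial          p         pʼ      
alveolar          t         tʼ      
retroflex         ʈ         ʈʼ      
palatal           —         cʼ      
velar             k         kʼ      
Every place of articulation has a plain member except palatal, where /c/ would be expected.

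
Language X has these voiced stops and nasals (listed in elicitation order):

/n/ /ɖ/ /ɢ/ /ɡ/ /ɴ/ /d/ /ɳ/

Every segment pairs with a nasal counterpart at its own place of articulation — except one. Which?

/ɡ/

Alveolar: /d/ ~ /n/
Retroflex: /ɖ/ ~ /ɳ/
Uvular: /ɢ/ ~ /ɴ/
Velar: only /ɡ/ (oral stop); no nasal partner.
So /ɡ/ is the unpaired segment.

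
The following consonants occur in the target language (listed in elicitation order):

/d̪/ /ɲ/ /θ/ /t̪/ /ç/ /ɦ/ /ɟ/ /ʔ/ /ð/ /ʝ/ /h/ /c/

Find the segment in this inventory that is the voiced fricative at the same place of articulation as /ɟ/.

/ɟ/ is a voiced palatal stop.
The voiced fricative at the same place is a voiced palatal fricative — in this inventory, /ʝ/.

/ʝ/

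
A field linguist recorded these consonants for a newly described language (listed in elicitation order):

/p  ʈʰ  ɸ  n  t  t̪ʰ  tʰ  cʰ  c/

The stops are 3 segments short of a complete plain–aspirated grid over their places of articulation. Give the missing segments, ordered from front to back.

/pʰ/, /t̪/, /ʈ/

bilabial: plain /p/, aspirated —.
dental: plain —, aspirated /t̪ʰ/.
alveolar: plain /t/, aspirated /tʰ/.
retroflex: plain —, aspirated /ʈʰ/.
palatal: plain /c/, aspirated /cʰ/.
Gaps, from front to back: bilabial lacks aspirated (/pʰ/); dental lacks plain (/t̪/); retroflex lacks plain (/ʈ/).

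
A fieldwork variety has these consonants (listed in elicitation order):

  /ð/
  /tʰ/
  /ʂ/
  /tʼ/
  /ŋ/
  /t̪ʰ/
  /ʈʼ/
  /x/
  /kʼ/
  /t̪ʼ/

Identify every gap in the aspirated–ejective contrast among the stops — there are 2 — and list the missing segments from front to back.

place of articulation  aspirated  ejective
dental            t̪ʰ       t̪ʼ     
alveolar          tʰ        tʼ      
retroflex         —         ʈʼ      
velar             —         kʼ      
Gaps, from front to back: retroflex lacks aspirated (/ʈʰ/); velar lacks aspirated (/kʰ/).

/ʈʰ/, /kʰ/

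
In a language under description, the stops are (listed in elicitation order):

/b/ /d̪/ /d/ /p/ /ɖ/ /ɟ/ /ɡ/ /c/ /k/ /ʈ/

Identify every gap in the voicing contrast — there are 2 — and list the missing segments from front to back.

Voiceless: /p/ (bilabial), /ʈ/ (retroflex), /c/ (palatal), /k/ (velar).
Voiced: /b/ (bilabial), /d̪/ (dental), /d/ (alveolar), /ɖ/ (retroflex), /ɟ/ (palatal), /ɡ/ (velar).
Gaps, from front to back: dental lacks voiceless (/t̪/); alveolar lacks voiceless (/t/).

/t̪/, /t/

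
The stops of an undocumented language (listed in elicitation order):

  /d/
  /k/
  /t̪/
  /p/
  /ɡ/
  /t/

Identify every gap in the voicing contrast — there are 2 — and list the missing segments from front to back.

/b/, /d̪/

place of articulation  voiceless  voiced  
bilabial          p         —       
dental            t̪        —       
alveolar          t         d       
velar             k         ɡ       
Gaps, from front to back: bilabial lacks voiced (/b/); dental lacks voiced (/d̪/).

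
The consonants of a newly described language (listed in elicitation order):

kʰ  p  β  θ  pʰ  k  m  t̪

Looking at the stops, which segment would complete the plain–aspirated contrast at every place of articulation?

/t̪ʰ/

bilabial: plain /p/, aspirated /pʰ/.
dental: plain /t̪/, aspirated —.
velar: plain /k/, aspirated /kʰ/.
The dental row has no aspirated member, so the gap is the aspirated dental stop /t̪ʰ/.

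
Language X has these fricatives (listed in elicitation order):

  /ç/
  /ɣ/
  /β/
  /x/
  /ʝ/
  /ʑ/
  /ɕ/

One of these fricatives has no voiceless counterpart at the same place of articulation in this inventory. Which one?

/β/

Alveolo-palatal: /ɕ/ ~ /ʑ/
Palatal: /ç/ ~ /ʝ/
Velar: /x/ ~ /ɣ/
Bilabial: only /β/ (voiced); no voiceless partner.
So /β/ is the unpaired segment.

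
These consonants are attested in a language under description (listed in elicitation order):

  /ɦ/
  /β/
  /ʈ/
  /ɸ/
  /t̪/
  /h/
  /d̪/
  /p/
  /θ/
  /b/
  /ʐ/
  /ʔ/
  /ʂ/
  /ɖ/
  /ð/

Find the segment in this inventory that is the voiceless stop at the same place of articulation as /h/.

/ʔ/

/h/ is a voiceless glottal fricative.
The voiceless stop at the same place is a voiceless glottal stop — in this inventory, /ʔ/.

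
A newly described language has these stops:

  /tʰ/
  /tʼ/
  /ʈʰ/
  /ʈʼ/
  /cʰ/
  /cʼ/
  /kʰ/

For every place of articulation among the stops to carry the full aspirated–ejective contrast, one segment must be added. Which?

/kʼ/

Aspirated: /tʰ/ (alveolar), /ʈʰ/ (retroflex), /cʰ/ (palatal), /kʰ/ (velar).
Ejective: /tʼ/ (alveolar), /ʈʼ/ (retroflex), /cʼ/ (palatal).
The velar row has no ejective member, so the gap is the ejective velar stop /kʼ/.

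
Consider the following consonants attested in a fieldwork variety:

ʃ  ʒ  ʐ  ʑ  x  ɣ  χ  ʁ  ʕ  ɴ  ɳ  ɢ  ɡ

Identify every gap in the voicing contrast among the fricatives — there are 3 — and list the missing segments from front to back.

/ʂ/, /ɕ/, /ħ/

place of articulation  voiceless  voiced  
postalveolar      ʃ         ʒ       
retroflex         —         ʐ       
alveolo-palatal   —         ʑ       
velar             x         ɣ       
uvular            χ         ʁ       
pharyngeal        —         ʕ       
Gaps, from front to back: retroflex lacks voiceless (/ʂ/); alveolo-palatal lacks voiceless (/ɕ/); pharyngeal lacks voiceless (/ħ/).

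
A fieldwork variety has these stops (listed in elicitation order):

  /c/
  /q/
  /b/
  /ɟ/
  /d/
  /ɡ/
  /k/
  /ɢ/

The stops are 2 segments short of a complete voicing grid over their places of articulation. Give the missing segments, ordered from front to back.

/p/, /t/

Voiceless: /c/ (palatal), /k/ (velar), /q/ (uvular).
Voiced: /b/ (bilabial), /d/ (alveolar), /ɟ/ (palatal), /ɡ/ (velar), /ɢ/ (uvular).
Gaps, from front to back: bilabial lacks voiceless (/p/); alveolar lacks voiceless (/t/).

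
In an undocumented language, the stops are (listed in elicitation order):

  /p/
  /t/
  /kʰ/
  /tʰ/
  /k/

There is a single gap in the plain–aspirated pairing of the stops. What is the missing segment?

/pʰ/

Plain: /p/ (bilabial), /t/ (alveolar), /k/ (velar).
Aspirated: /tʰ/ (alveolar), /kʰ/ (velar).
The bilabial row has no aspirated member, so the gap is the aspirated bilabial stop /pʰ/.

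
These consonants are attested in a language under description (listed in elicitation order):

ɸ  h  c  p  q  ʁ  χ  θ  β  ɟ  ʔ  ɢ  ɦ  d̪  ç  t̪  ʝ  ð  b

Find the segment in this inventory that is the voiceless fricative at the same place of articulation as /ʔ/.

/ʔ/ is a voiceless glottal stop.
The voiceless fricative at the same place is a voiceless glottal fricative — in this inventory, /h/.

/h/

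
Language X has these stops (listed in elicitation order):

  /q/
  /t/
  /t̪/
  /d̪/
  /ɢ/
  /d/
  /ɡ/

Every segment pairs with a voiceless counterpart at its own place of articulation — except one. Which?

/ɡ/

Dental: /t̪/ ~ /d̪/
Alveolar: /t/ ~ /d/
Uvular: /q/ ~ /ɢ/
Velar: only /ɡ/ (voiced); no voiceless partner.
So /ɡ/ is the unpaired segment.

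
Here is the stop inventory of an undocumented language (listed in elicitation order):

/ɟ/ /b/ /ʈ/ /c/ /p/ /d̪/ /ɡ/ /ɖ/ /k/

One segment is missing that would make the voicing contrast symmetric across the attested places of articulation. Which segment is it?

/t̪/

bilabial: voiceless /p/, voiced /b/.
dental: voiceless —, voiced /d̪/.
retroflex: voiceless /ʈ/, voiced /ɖ/.
palatal: voiceless /c/, voiced /ɟ/.
velar: voiceless /k/, voiced /ɡ/.
The dental row has no voiceless member, so the gap is the voiceless dental stop /t̪/.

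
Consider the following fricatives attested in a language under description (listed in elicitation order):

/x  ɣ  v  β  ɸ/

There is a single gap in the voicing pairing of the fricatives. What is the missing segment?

/f/

place of articulation  voiceless  voiced  
bilabial          ɸ         β       
labiodental       —         v       
velar             x         ɣ       
The labiodental row has no voiceless member, so the gap is the voiceless labiodental fricative /f/.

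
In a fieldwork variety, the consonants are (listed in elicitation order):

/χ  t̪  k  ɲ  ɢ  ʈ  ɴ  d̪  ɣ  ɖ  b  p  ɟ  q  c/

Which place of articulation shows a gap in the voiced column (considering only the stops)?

velar

Voiceless: /p/ (bilabial), /t̪/ (dental), /ʈ/ (retroflex), /c/ (palatal), /k/ (velar), /q/ (uvular).
Voiced: /b/ (bilabial), /d̪/ (dental), /ɖ/ (retroflex), /ɟ/ (palatal), /ɢ/ (uvular).
Every place of articulation has a voiced member except velar, where /ɡ/ would be expected.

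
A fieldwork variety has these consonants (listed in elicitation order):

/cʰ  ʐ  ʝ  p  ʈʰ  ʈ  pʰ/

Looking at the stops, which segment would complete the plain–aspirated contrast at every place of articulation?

/c/

place of articulation  plain     aspirated
bilabial          p         pʰ      
retroflex         ʈ         ʈʰ      
palatal           —         cʰ      
The palatal row has no plain member, so the gap is the plain palatal stop /c/.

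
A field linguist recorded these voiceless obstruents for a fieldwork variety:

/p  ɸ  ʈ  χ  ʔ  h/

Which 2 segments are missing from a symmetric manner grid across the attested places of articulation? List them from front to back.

place of articulation  stop      fricative
bilabial          p         ɸ       
retroflex         ʈ         —       
uvular            —         χ       
glottal           ʔ         h       
Gaps, from front to back: retroflex lacks fricative (/ʂ/); uvular lacks stop (/q/).

/ʂ/, /q/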